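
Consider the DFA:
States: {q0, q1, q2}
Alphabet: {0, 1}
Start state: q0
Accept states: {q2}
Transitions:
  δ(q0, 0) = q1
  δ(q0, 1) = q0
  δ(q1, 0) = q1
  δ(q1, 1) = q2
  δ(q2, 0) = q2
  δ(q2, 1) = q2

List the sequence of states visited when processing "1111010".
Starting at q0
Read '1': q0 -> q0
Read '1': q0 -> q0
Read '1': q0 -> q0
Read '1': q0 -> q0
Read '0': q0 -> q1
Read '1': q1 -> q2
Read '0': q2 -> q2

Final answer: q0 -> q0 -> q0 -> q0 -> q0 -> q1 -> q2 -> q2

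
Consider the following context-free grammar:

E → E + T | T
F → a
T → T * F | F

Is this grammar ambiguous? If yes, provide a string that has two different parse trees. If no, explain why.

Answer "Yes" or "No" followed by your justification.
This is the standard stratified expression grammar: '+' is introduced only by the left-recursive rule E → E + T and '*' only by the left-recursive rule T → T * F, with F → a. For any string, the last '+' must be the one produced at the root E (everything after it is a T containing no '+'), and likewise within each T the last '*' is produced at its root. This fixes the parse tree uniquely (left-associative, '*' binding tighter than '+'), so every string has exactly one parse tree.

Final answer: No - the grammar is unambiguous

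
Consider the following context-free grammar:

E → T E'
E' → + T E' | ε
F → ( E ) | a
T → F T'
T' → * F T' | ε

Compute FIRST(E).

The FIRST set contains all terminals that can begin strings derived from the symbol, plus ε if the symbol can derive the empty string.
FIRST(F): F → ( E ) contributes '(' and F → a contributes 'a', so FIRST(F) = {(, a}. F is not nullable.
FIRST(T): T → F T' begins with F, and F is not nullable, so FIRST(T) = FIRST(F) = {(, a}.
FIRST(E): E → T E' begins with T, and T is not nullable, so FIRST(E) = FIRST(T) = {(, a}.

Final answer: {(, a}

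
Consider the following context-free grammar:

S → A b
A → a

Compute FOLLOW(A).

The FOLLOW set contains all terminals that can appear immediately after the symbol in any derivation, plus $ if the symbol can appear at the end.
A occurs only in S → A b, where it is immediately followed by the terminal b. So FOLLOW(A) = {b}.

Final answer: {b}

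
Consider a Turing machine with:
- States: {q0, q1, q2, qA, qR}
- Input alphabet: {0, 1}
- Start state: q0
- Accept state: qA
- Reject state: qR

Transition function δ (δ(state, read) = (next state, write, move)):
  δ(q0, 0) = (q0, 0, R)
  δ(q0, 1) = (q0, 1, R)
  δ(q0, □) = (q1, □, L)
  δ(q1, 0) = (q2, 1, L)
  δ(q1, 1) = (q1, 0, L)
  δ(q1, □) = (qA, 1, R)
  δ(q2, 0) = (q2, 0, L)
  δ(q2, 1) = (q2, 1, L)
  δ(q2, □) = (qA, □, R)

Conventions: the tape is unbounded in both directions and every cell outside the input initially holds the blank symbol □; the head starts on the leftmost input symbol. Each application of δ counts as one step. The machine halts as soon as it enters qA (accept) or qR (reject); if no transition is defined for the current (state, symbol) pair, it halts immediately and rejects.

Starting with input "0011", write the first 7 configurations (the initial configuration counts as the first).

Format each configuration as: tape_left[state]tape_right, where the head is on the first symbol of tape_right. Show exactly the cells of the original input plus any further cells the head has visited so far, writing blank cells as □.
Step 0: [q0]0011 (head at position 0)
Step 1: δ(q0, 0) = (q0, 0, R)  ⊢  0[q0]011 (head at position 1)
Step 2: δ(q0, 0) = (q0, 0, R)  ⊢  00[q0]11 (head at position 2)
Step 3: δ(q0, 1) = (q0, 1, R)  ⊢  001[q0]1 (head at position 3)
Step 4: δ(q0, 1) = (q0, 1, R)  ⊢  0011[q0]□ (head at position 4)
Step 5: δ(q0, □) = (q1, □, L)  ⊢  001[q1]1□ (head at position 3)
Step 6: δ(q1, 1) = (q1, 0, L)  ⊢  00[q1]10□ (head at position 2)

Final answer: [q0]0011 ⊢ 0[q0]011 ⊢ 00[q0]11 ⊢ 001[q0]1 ⊢ 0011[q0]□ ⊢ 001[q1]1□ ⊢ 00[q1]10□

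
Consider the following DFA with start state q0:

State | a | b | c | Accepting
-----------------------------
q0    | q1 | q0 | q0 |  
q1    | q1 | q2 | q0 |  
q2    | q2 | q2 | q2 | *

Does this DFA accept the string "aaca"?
Start in q0.
Read 'a': q0 → q1
Read 'a': q1 → q1
Read 'c': q1 → q0
Read 'a': q0 → q1
Final state q1 is not accepting, so the string is rejected.

Final answer: No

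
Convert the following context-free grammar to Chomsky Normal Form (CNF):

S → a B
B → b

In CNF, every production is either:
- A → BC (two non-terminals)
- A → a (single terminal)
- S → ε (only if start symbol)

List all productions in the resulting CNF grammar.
The grammar has no ε-productions or unit productions to eliminate.
S → a B has terminal a in a right-hand side of length ≥ 2: introduce T_a → a and use T_a in place of a.
B → b is already in CNF (single terminal) – keep it.
S → a B becomes S → T_a B.
Resulting CNF grammar (3 productions): T_a → a; B → b; S → T_a B

Final answer: T_a → a; B → b; S → T_a B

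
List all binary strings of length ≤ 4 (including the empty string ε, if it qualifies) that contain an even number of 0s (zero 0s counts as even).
Checking every binary string of length 0 to 4:
  Length 0: accepted: ε | rejected: (none)
  Length 1: accepted: 1 | rejected: 0
  Length 2: accepted: 00, 11 | rejected: 01, 10
  Length 3: accepted: 001, 010, 100, 111 | rejected: 000, 011, 101, 110
  Length 4: accepted: 0000, 0011, 0101, 0110, 1001, 1010, 1100, 1111 | rejected: 0001, 0010, 0100, 0111, 1000, 1011, 1101, 1110
Total: 16 string(s).

Final answer: ε, 1, 00, 11, 001, 010, 100, 111, 0000, 0011, 0101, 0110, 1001, 1010, 1100, 1111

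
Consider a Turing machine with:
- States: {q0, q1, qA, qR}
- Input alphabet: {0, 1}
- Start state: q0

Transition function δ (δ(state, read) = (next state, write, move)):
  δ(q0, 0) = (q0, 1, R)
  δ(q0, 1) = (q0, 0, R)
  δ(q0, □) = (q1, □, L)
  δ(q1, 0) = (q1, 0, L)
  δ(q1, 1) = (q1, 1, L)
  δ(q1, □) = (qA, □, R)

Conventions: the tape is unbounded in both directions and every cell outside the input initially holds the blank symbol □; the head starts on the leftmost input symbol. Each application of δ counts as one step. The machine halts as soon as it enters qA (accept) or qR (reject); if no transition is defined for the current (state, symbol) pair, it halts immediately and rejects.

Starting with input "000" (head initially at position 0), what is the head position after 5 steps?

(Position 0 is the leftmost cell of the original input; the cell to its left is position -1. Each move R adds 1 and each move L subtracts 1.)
Step 0: [q0]000 (head at position 0)
Step 1: δ(q0, 0) = (q0, 1, R)  ⊢  1[q0]00 (head at position 1)
Step 2: δ(q0, 0) = (q0, 1, R)  ⊢  11[q0]0 (head at position 2)
Step 3: δ(q0, 0) = (q0, 1, R)  ⊢  111[q0]□ (head at position 3)
Step 4: δ(q0, □) = (q1, □, L)  ⊢  11[q1]1□ (head at position 2)
Step 5: δ(q1, 1) = (q1, 1, L)  ⊢  1[q1]11□ (head at position 1)
Head position after 5 steps: 1

Final answer: Position 1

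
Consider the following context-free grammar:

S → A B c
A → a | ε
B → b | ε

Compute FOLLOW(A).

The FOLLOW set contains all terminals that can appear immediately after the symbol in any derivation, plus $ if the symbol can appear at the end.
A occurs in S → A B c followed by B c. Add FIRST(B) minus ε = {b}; B is nullable (B → ε), so what follows B can also follow A: the terminal c. FOLLOW(A) = {b, c}.

Final answer: {b, c}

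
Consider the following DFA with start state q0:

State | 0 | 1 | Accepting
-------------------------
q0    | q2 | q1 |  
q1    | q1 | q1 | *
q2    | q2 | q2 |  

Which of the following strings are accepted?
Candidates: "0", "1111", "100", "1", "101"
"0": q0 → q2; q2 is not accepting → rejected
"1111": q0 → q1 → q1 → q1 → q1; q1 is accepting → accepted
"100": q0 → q1 → q1 → q1; q1 is accepting → accepted
"1": q0 → q1; q1 is accepting → accepted
"101": q0 → q1 → q1 → q1; q1 is accepting → accepted

Final answer: "1111", "100", "1", "101"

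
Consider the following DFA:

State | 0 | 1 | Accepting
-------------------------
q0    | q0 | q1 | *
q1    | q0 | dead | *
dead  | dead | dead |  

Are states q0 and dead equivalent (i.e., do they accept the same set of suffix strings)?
Try the suffix ε (the empty string).
From q0: q0 — accepting.
From dead: dead — not accepting.
The two states disagree on this suffix, so they are not equivalent.

Final answer: No. Distinguishing string: ε (the empty string) - accepted from q0 but not from dead.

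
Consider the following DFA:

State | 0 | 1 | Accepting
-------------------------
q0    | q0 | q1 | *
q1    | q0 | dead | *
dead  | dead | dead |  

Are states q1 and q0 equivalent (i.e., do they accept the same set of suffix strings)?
Try the suffix "1".
From q1: q1 → dead — not accepting.
From q0: q0 → q1 — accepting.
The two states disagree on this suffix, so they are not equivalent.

Final answer: No. Distinguishing string: "1" - accepted from q0 but not from q1.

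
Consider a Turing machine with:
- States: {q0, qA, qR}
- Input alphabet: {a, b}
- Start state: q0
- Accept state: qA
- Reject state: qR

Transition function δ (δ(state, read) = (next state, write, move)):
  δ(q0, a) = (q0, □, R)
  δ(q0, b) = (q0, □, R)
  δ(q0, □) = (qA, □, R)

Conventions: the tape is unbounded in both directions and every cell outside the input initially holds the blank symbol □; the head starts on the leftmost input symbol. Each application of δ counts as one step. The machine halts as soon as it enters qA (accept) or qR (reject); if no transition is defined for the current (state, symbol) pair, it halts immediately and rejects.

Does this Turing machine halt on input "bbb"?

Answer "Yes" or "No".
Step 0: [q0]bbb (head at position 0)
Step 1: δ(q0, b) = (q0, □, R)  ⊢  □[q0]bb (head at position 1)
Step 2: δ(q0, b) = (q0, □, R)  ⊢  □□[q0]b (head at position 2)
Step 3: δ(q0, b) = (q0, □, R)  ⊢  □□□[q0]□ (head at position 3)
Step 4: δ(q0, □) = (qA, □, R)  ⊢  □□□□[qA]□ (head at position 4)
The machine is in qA, so it halts and accepts.
It halts after 4 steps.

Final answer: Yes - halts after 4 steps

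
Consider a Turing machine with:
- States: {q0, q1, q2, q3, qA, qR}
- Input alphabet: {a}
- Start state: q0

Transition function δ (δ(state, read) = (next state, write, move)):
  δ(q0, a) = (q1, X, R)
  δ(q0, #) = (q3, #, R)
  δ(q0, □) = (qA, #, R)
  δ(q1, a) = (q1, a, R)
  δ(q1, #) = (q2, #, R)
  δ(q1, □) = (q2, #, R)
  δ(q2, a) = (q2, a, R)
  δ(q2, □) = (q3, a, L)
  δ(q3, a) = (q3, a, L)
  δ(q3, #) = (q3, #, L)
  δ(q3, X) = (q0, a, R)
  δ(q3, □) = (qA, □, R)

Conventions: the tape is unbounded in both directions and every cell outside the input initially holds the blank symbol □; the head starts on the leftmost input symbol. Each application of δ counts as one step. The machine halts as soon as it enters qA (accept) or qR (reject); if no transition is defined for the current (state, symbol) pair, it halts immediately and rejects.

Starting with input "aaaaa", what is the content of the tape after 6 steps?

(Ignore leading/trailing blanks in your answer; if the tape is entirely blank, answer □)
Step 0: [q0]aaaaa (head at position 0)
Step 1: δ(q0, a) = (q1, X, R)  ⊢  X[q1]aaaa (head at position 1)
Step 2: δ(q1, a) = (q1, a, R)  ⊢  Xa[q1]aaa (head at position 2)
Step 3: δ(q1, a) = (q1, a, R)  ⊢  Xaa[q1]aa (head at position 3)
Step 4: δ(q1, a) = (q1, a, R)  ⊢  Xaaa[q1]a (head at position 4)
Step 5: δ(q1, a) = (q1, a, R)  ⊢  Xaaaa[q1]□ (head at position 5)
Step 6: δ(q1, □) = (q2, #, R)  ⊢  Xaaaa#[q2]□ (head at position 6)
Tape after 6 steps (ignoring surrounding blanks): Xaaaa#

Final answer: Tape: Xaaaa#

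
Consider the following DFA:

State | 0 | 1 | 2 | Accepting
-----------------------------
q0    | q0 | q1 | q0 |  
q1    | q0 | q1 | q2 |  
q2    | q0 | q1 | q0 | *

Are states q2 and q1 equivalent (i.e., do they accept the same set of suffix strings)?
Try the suffix ε (the empty string).
From q2: q2 — accepting.
From q1: q1 — not accepting.
The two states disagree on this suffix, so they are not equivalent.

Final answer: No. Distinguishing string: ε (the empty string) - accepted from q2 but not from q1.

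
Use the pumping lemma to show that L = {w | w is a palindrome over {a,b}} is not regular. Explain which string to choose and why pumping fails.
Language: L = {w | w is a palindrome over {a,b}} (strings that read the same forwards and backwards)
Step 1: Assume for contradiction that L is regular, with pumping length p.
Step 2: Choose s = a^p b a^p. Then s ∈ L (it reads the same forwards and backwards) and |s| ≥ p.
Step 3: Consider any decomposition s = xyz with |xy| ≤ p and |y| > 0. Since |xy| ≤ p and the first p symbols of s are all a's, y = a^k for some k with 1 ≤ k ≤ p.
Step 4: Pumping up (i = 2): xy²z = a^(p+k) b a^p. Its reverse is a^p b a^(p+k) ≠ a^(p+k) b a^p (the single b is no longer in the middle), so xy²z is not a palindrome and xy²z ∉ L.
This contradicts the pumping lemma, so L is not regular.

Final answer: Choose s = a^p b a^p. Since |xy| ≤ p, y = a^k with k ≥ 1. Then xy²z = a^(p+k) b a^p is not a palindrome, so ∉ L.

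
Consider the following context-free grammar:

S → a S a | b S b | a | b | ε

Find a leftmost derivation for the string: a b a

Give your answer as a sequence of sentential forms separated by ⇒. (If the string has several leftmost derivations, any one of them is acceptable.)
Start with S.
Step 1: the leftmost non-terminal is S; apply S → a S a:  a S a
Step 2: the leftmost non-terminal is S; apply S → b:  a b a

Final answer: S ⇒ a S a ⇒ a b a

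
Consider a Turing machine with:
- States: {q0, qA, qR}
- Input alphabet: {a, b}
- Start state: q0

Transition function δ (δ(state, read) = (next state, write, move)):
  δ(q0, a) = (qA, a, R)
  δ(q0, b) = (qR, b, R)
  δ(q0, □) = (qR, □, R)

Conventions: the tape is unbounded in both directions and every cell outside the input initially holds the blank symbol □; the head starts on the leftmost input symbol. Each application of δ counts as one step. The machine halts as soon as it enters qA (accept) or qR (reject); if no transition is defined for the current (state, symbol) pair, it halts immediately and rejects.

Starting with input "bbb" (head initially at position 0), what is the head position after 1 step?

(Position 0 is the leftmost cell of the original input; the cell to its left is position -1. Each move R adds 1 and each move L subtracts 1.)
Step 0: [q0]bbb (head at position 0)
Step 1: δ(q0, b) = (qR, b, R)  ⊢  b[qR]bb (head at position 1)
Head position after 1 step: 1

Final answer: Position 1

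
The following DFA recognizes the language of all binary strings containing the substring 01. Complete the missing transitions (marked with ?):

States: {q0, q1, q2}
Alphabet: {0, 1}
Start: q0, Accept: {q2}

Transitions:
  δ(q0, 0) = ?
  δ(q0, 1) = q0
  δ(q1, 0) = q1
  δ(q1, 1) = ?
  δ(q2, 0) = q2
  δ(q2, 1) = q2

What each state remembers (consistent with the given transitions and accept states):
  q0: 01 not seen yet and the last symbol was not 0
  q1: 01 not seen yet and the last symbol was 0
  q2: the substring 01 has already been seen
Filling in the missing entries:
  δ(q0, 0): in q0 (01 not seen yet and the last symbol was not 0), after reading 0 we have: 01 not seen yet and the last symbol was 0 → q1
  δ(q1, 1): in q1 (01 not seen yet and the last symbol was 0), after reading 1 we have: the substring 01 has already been seen → q2

Final answer: δ(q0, 0) = q1; δ(q1, 1) = q2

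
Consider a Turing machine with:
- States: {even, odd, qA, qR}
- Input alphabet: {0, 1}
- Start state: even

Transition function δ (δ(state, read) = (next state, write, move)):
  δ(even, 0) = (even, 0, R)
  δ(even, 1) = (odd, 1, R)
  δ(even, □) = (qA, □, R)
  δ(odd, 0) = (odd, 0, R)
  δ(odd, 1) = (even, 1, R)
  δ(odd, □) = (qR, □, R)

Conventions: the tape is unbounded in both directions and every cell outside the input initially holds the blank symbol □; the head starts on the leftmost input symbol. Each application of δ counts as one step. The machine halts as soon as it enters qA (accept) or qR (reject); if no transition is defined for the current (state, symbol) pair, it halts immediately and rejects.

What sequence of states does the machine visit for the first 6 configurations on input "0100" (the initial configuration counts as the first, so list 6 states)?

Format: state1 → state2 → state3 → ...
Step 0: [even]0100 (head at position 0)
Step 1: δ(even, 0) = (even, 0, R)  ⊢  0[even]100 (head at position 1)
Step 2: δ(even, 1) = (odd, 1, R)  ⊢  01[odd]00 (head at position 2)
Step 3: δ(odd, 0) = (odd, 0, R)  ⊢  010[odd]0 (head at position 3)
Step 4: δ(odd, 0) = (odd, 0, R)  ⊢  0100[odd]□ (head at position 4)
Step 5: δ(odd, □) = (qR, □, R)  ⊢  0100□[qR]□ (head at position 5)
Reading off the states of these 6 configurations: even → even → odd → odd → odd → qR

Final answer: even → even → odd → odd → odd → qR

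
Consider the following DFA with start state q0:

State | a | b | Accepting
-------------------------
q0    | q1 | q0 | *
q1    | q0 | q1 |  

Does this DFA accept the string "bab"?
Start in q0.
Read 'b': q0 → q0
Read 'a': q0 → q1
Read 'b': q1 → q1
Final state q1 is not accepting, so the string is rejected.

Final answer: No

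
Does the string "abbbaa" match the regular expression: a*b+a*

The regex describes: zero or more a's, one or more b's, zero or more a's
Yes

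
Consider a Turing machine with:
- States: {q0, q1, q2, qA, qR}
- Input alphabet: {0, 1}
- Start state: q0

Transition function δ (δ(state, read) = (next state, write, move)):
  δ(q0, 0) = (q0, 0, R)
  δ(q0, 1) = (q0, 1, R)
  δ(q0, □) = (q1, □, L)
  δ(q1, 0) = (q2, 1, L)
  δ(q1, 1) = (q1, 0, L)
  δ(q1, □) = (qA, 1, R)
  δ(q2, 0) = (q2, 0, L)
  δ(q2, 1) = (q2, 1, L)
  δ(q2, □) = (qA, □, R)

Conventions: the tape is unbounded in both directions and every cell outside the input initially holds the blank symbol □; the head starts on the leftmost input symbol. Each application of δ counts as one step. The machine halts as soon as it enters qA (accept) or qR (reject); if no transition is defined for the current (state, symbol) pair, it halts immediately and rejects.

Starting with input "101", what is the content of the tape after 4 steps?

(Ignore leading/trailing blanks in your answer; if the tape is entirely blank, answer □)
Step 0: [q0]101 (head at position 0)
Step 1: δ(q0, 1) = (q0, 1, R)  ⊢  1[q0]01 (head at position 1)
Step 2: δ(q0, 0) = (q0, 0, R)  ⊢  10[q0]1 (head at position 2)
Step 3: δ(q0, 1) = (q0, 1, R)  ⊢  101[q0]□ (head at position 3)
Step 4: δ(q0, □) = (q1, □, L)  ⊢  10[q1]1□ (head at position 2)
Tape after 4 steps (ignoring surrounding blanks): 101

Final answer: Tape: 101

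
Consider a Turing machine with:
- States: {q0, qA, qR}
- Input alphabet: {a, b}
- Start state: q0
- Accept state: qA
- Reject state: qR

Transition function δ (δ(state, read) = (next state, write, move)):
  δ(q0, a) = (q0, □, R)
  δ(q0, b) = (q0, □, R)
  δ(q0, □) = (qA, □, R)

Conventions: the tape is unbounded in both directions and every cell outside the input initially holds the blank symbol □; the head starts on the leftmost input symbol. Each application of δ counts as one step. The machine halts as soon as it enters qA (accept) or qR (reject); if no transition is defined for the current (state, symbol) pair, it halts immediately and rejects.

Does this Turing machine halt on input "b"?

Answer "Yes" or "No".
Step 0: [q0]b (head at position 0)
Step 1: δ(q0, b) = (q0, □, R)  ⊢  □[q0]□ (head at position 1)
Step 2: δ(q0, □) = (qA, □, R)  ⊢  □□[qA]□ (head at position 2)
The machine is in qA, so it halts and accepts.
It halts after 2 steps.

Final answer: Yes - halts after 2 steps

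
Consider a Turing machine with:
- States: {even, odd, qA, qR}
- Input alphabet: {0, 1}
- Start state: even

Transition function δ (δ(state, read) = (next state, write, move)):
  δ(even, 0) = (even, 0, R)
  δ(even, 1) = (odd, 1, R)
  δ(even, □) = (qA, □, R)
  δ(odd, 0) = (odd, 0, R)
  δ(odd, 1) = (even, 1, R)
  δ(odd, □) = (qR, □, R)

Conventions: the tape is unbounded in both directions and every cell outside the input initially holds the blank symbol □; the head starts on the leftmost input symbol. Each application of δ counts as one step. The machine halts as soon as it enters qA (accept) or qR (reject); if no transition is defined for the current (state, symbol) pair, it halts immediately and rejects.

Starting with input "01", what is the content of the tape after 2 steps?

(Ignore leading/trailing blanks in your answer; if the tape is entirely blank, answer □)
Step 0: [even]01 (head at position 0)
Step 1: δ(even, 0) = (even, 0, R)  ⊢  0[even]1 (head at position 1)
Step 2: δ(even, 1) = (odd, 1, R)  ⊢  01[odd]□ (head at position 2)
Tape after 2 steps (ignoring surrounding blanks): 01

Final answer: Tape: 01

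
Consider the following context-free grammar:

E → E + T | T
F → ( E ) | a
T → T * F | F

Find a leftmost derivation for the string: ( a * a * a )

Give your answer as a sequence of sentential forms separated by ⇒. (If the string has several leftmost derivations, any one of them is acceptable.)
Start with E.
Step 1: the leftmost non-terminal is E; apply E → T:  T
Step 2: the leftmost non-terminal is T; apply T → F:  F
Step 3: the leftmost non-terminal is F; apply F → ( E ):  ( E )
Step 4: the leftmost non-terminal is E; apply E → T:  ( T )
Step 5: the leftmost non-terminal is T; apply T → T * F:  ( T * F )
Step 6: the leftmost non-terminal is T; apply T → T * F:  ( T * F * F )
Step 7: the leftmost non-terminal is T; apply T → F:  ( F * F * F )
Step 8: the leftmost non-terminal is F; apply F → a:  ( a * F * F )
Step 9: the leftmost non-terminal is F; apply F → a:  ( a * a * F )
Step 10: the leftmost non-terminal is F; apply F → a:  ( a * a * a )

Final answer: E ⇒ T ⇒ F ⇒ ( E ) ⇒ ( T ) ⇒ ( T * F ) ⇒ ( T * F * F ) ⇒ ( F * F * F ) ⇒ ( a * F * F ) ⇒ ( a * a * F ) ⇒ ( a * a * a )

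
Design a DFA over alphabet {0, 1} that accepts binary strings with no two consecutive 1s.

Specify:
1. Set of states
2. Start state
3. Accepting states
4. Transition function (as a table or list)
One valid DFA (any DFA recognizing the same language is acceptable):
States: {q0, q1, dead}
Start: q0
Accepting: {q0, q1}
Transitions (accepting states marked with *):
State | 0 | 1 | Accepting
-------------------------
q0    | q0 | q1 | *
q1    | q0 | dead | *
dead  | dead | dead |  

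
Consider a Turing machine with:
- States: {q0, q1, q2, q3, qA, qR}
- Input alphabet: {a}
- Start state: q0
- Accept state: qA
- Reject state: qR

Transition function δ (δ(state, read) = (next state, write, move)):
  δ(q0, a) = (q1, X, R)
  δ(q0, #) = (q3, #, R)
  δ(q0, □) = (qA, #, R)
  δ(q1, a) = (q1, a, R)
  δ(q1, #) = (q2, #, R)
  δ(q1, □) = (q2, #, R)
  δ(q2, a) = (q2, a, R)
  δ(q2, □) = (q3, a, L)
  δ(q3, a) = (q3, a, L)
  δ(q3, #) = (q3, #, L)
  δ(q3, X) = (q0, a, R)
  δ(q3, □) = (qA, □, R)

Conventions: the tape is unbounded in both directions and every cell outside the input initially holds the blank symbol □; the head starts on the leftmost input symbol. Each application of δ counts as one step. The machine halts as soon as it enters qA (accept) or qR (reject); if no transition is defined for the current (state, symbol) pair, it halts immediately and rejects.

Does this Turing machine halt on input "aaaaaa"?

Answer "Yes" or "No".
Trace (configuration after each step, as tape_left[state]tape_right with head position):
Step 0: [q0]aaaaaa (head at position 0)
Step 1: X[q1]aaaaa (head 1)
Step 2: Xa[q1]aaaa (head 2)
Step 3: Xaa[q1]aaa (head 3)
Step 4: Xaaa[q1]aa (head 4)
Step 5: Xaaaa[q1]a (head 5)
Step 6: Xaaaaa[q1]□ (head 6)
Step 7: Xaaaaa#[q2]□ (head 7)
Step 8: Xaaaaa[q3]#a (head 6)
Step 9: Xaaaa[q3]a#a (head 5)
Step 10: Xaaa[q3]aa#a (head 4)
Step 11: Xaa[q3]aaa#a (head 3)
Step 12: Xa[q3]aaaa#a (head 2)
Step 13: X[q3]aaaaa#a (head 1)
Step 14: [q3]Xaaaaa#a (head 0)
Step 15: a[q0]aaaaa#a (head 1)
Step 16: aX[q1]aaaa#a (head 2)
Step 17: aXa[q1]aaa#a (head 3)
Step 18: aXaa[q1]aa#a (head 4)
Step 19: aXaaa[q1]a#a (head 5)
Step 20: aXaaaa[q1]#a (head 6)
Step 21: aXaaaa#[q2]a (head 7)
Step 22: aXaaaa#a[q2]□ (head 8)
Step 23: aXaaaa#[q3]aa (head 7)
Step 24: aXaaaa[q3]#aa (head 6)
Step 25: aXaaa[q3]a#aa (head 5)
Step 26: aXaa[q3]aa#aa (head 4)
Step 27: aXa[q3]aaa#aa (head 3)
Step 28: aX[q3]aaaa#aa (head 2)
Step 29: a[q3]Xaaaa#aa (head 1)
Step 30: aa[q0]aaaa#aa (head 2)
Step 31: aaX[q1]aaa#aa (head 3)
Step 32: aaXa[q1]aa#aa (head 4)
Step 33: aaXaa[q1]a#aa (head 5)
Step 34: aaXaaa[q1]#aa (head 6)
Step 35: aaXaaa#[q2]aa (head 7)
Step 36: aaXaaa#a[q2]a (head 8)
Step 37: aaXaaa#aa[q2]□ (head 9)
Step 38: aaXaaa#a[q3]aa (head 8)
Step 39: aaXaaa#[q3]aaa (head 7)
Step 40: aaXaaa[q3]#aaa (head 6)
Step 41: aaXaa[q3]a#aaa (head 5)
Step 42: aaXa[q3]aa#aaa (head 4)
Step 43: aaX[q3]aaa#aaa (head 3)
Step 44: aa[q3]Xaaa#aaa (head 2)
Step 45: aaa[q0]aaa#aaa (head 3)
Step 46: aaaX[q1]aa#aaa (head 4)
Step 47: aaaXa[q1]a#aaa (head 5)
Step 48: aaaXaa[q1]#aaa (head 6)
Step 49: aaaXaa#[q2]aaa (head 7)
Step 50: aaaXaa#a[q2]aa (head 8)
Step 51: aaaXaa#aa[q2]a (head 9)
Step 52: aaaXaa#aaa[q2]□ (head 10)
Step 53: aaaXaa#aa[q3]aa (head 9)
Step 54: aaaXaa#a[q3]aaa (head 8)
Step 55: aaaXaa#[q3]aaaa (head 7)
Step 56: aaaXaa[q3]#aaaa (head 6)
Step 57: aaaXa[q3]a#aaaa (head 5)
Step 58: aaaX[q3]aa#aaaa (head 4)
Step 59: aaa[q3]Xaa#aaaa (head 3)
Step 60: aaaa[q0]aa#aaaa (head 4)
Step 61: aaaaX[q1]a#aaaa (head 5)
Step 62: aaaaXa[q1]#aaaa (head 6)
Step 63: aaaaXa#[q2]aaaa (head 7)
Step 64: aaaaXa#a[q2]aaa (head 8)
Step 65: aaaaXa#aa[q2]aa (head 9)
Step 66: aaaaXa#aaa[q2]a (head 10)
Step 67: aaaaXa#aaaa[q2]□ (head 11)
Step 68: aaaaXa#aaa[q3]aa (head 10)
Step 69: aaaaXa#aa[q3]aaa (head 9)
Step 70: aaaaXa#a[q3]aaaa (head 8)
Step 71: aaaaXa#[q3]aaaaa (head 7)
Step 72: aaaaXa[q3]#aaaaa (head 6)
Step 73: aaaaX[q3]a#aaaaa (head 5)
Step 74: aaaa[q3]Xa#aaaaa (head 4)
Step 75: aaaaa[q0]a#aaaaa (head 5)
Step 76: aaaaaX[q1]#aaaaa (head 6)
Step 77: aaaaaX#[q2]aaaaa (head 7)
Step 78: aaaaaX#a[q2]aaaa (head 8)
Step 79: aaaaaX#aa[q2]aaa (head 9)
Step 80: aaaaaX#aaa[q2]aa (head 10)
Step 81: aaaaaX#aaaa[q2]a (head 11)
Step 82: aaaaaX#aaaaa[q2]□ (head 12)
Step 83: aaaaaX#aaaa[q3]aa (head 11)
Step 84: aaaaaX#aaa[q3]aaa (head 10)
Step 85: aaaaaX#aa[q3]aaaa (head 9)
Step 86: aaaaaX#a[q3]aaaaa (head 8)
Step 87: aaaaaX#[q3]aaaaaa (head 7)
Step 88: aaaaaX[q3]#aaaaaa (head 6)
Step 89: aaaaa[q3]X#aaaaaa (head 5)
Step 90: aaaaaa[q0]#aaaaaa (head 6)
Step 91: aaaaaa#[q3]aaaaaa (head 7)
Step 92: aaaaaa[q3]#aaaaaa (head 6)
Step 93: aaaaa[q3]a#aaaaaa (head 5)
Step 94: aaaa[q3]aa#aaaaaa (head 4)
Step 95: aaa[q3]aaa#aaaaaa (head 3)
Step 96: aa[q3]aaaa#aaaaaa (head 2)
Step 97: a[q3]aaaaa#aaaaaa (head 1)
Step 98: [q3]aaaaaa#aaaaaa (head 0)
Step 99: [q3]□aaaaaa#aaaaaa (head -1)
Step 100: □[qA]aaaaaa#aaaaaa (head 0)
The machine is in qA, so it halts and accepts.
It halts after 100 steps.

Final answer: Yes - halts after 100 steps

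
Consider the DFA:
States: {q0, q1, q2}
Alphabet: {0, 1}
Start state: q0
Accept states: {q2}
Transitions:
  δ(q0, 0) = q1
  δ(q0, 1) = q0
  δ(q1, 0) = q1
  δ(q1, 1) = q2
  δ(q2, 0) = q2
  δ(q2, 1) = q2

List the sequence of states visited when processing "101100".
Starting at q0
Read '1': q0 -> q0
Read '0': q0 -> q1
Read '1': q1 -> q2
Read '1': q2 -> q2
Read '0': q2 -> q2
Read '0': q2 -> q2

Final answer: q0 -> q0 -> q1 -> q2 -> q2 -> q2 -> q2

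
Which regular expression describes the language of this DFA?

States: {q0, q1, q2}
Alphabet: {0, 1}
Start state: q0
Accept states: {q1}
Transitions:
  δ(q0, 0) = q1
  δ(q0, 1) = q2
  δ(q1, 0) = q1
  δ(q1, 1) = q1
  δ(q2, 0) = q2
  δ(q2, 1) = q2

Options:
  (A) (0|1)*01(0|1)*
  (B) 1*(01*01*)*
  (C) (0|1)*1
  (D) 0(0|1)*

Testing sample strings against the DFA:
  '01100' -> accepted
  '11' -> rejected
  '010' -> accepted
  '000' -> accepted
Checking each option for a counterexample:
  (A) (0|1)*01(0|1)*: '0' is accepted by the DFA but does not match the regex → eliminated
  (B) 1*(01*01*)*: ε is rejected by the DFA but matches the regex → eliminated
  (C) (0|1)*1: '0' is accepted by the DFA but does not match the regex → eliminated
  (D) 0(0|1)*: agrees with the DFA on all strings of length ≤ 4
Only (D) 0(0|1)* is consistent with the DFA.

Final answer: (D) 0(0|1)*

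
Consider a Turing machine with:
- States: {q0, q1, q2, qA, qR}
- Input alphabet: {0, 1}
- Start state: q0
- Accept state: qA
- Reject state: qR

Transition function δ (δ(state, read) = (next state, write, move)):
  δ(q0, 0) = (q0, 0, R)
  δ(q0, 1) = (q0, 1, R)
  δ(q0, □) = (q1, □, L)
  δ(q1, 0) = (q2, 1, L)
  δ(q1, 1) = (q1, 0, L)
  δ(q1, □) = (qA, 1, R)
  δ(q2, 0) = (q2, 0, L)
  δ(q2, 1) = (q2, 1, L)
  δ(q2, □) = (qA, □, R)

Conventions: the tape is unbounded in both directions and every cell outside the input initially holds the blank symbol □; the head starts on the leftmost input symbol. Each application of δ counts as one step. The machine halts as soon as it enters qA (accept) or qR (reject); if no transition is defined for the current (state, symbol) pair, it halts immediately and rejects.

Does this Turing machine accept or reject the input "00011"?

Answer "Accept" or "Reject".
Step 0: [q0]00011 (head at position 0)
Step 1: δ(q0, 0) = (q0, 0, R)  ⊢  0[q0]0011 (head at position 1)
Step 2: δ(q0, 0) = (q0, 0, R)  ⊢  00[q0]011 (head at position 2)
Step 3: δ(q0, 0) = (q0, 0, R)  ⊢  000[q0]11 (head at position 3)
Step 4: δ(q0, 1) = (q0, 1, R)  ⊢  0001[q0]1 (head at position 4)
Step 5: δ(q0, 1) = (q0, 1, R)  ⊢  00011[q0]□ (head at position 5)
Step 6: δ(q0, □) = (q1, □, L)  ⊢  0001[q1]1□ (head at position 4)
Step 7: δ(q1, 1) = (q1, 0, L)  ⊢  000[q1]10□ (head at position 3)
Step 8: δ(q1, 1) = (q1, 0, L)  ⊢  00[q1]000□ (head at position 2)
Step 9: δ(q1, 0) = (q2, 1, L)  ⊢  0[q2]0100□ (head at position 1)
Step 10: δ(q2, 0) = (q2, 0, L)  ⊢  [q2]00100□ (head at position 0)
Step 11: δ(q2, 0) = (q2, 0, L)  ⊢  [q2]□00100□ (head at position -1)
Step 12: δ(q2, □) = (qA, □, R)  ⊢  □[qA]00100□ (head at position 0)
The machine is in qA, so it halts and accepts.

Final answer: Accept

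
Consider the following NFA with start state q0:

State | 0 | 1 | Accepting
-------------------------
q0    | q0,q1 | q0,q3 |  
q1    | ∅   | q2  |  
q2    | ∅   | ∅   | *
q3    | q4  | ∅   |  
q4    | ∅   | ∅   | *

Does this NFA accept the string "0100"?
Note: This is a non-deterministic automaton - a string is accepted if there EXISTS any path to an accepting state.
Track the set of states the NFA could be in: start {q0}
Read '0': {q0} → {q0, q1}
Read '1': {q0, q1} → {q0, q2, q3}
Read '0': {q0, q2, q3} → {q0, q1, q4}
Read '0': {q0, q1, q4} → {q0, q1}
Final set {q0, q1} contains no accepting state → rejected.

Final answer: No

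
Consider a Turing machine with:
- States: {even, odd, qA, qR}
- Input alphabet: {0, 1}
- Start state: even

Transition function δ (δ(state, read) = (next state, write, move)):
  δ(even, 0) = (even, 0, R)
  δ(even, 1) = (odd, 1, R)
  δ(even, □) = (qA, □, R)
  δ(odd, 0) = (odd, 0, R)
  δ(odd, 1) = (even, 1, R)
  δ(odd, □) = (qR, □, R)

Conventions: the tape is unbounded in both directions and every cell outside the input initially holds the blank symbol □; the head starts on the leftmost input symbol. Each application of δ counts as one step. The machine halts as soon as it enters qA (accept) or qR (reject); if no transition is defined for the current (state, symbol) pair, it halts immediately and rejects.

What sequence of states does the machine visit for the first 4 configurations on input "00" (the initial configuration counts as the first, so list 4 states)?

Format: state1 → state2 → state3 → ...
Step 0: [even]00 (head at position 0)
Step 1: δ(even, 0) = (even, 0, R)  ⊢  0[even]0 (head at position 1)
Step 2: δ(even, 0) = (even, 0, R)  ⊢  00[even]□ (head at position 2)
Step 3: δ(even, □) = (qA, □, R)  ⊢  00□[qA]□ (head at position 3)
Reading off the states of these 4 configurations: even → even → even → qA

Final answer: even → even → even → qA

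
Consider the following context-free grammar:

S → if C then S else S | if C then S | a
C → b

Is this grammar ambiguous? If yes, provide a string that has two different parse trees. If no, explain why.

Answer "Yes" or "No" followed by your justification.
The 'dangling else' can attach to either if. Two leftmost derivations of  if b then if b then a else a:
  (1) S ⇒ if C then S else S ⇒ if b then S else S ⇒ if b then if C then S else S ⇒ if b then if b then S else S ⇒ if b then if b then a else S ⇒ if b then if b then a else a   (else belongs to the outer if)
  (2) S ⇒ if C then S ⇒ if b then S ⇒ if b then if C then S else S ⇒ if b then if b then S else S ⇒ if b then if b then a else S ⇒ if b then if b then a else a   (else belongs to the inner if)
Two distinct parse trees for the same string, so the grammar is ambiguous.

Final answer: Yes - the string 'if b then if b then a else a' has two distinct leftmost derivations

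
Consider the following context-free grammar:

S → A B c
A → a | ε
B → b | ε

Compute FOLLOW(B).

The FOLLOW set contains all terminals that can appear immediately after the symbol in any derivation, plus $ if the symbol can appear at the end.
B occurs in S → A B c, immediately followed by the terminal c. So FOLLOW(B) = {c}.

Final answer: {c}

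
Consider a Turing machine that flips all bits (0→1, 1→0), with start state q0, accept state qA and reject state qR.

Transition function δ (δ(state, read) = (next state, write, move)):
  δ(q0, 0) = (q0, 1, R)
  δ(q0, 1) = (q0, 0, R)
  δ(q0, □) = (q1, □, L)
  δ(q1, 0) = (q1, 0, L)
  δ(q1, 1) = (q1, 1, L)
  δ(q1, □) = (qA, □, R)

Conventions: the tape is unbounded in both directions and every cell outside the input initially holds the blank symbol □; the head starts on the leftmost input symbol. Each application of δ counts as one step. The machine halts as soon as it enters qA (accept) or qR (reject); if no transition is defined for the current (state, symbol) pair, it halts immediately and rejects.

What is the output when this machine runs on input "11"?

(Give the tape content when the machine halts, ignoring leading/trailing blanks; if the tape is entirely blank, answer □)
Step 0: [q0]11 (head at position 0)
Step 1: δ(q0, 1) = (q0, 0, R)  ⊢  0[q0]1 (head at position 1)
Step 2: δ(q0, 1) = (q0, 0, R)  ⊢  00[q0]□ (head at position 2)
Step 3: δ(q0, □) = (q1, □, L)  ⊢  0[q1]0□ (head at position 1)
Step 4: δ(q1, 0) = (q1, 0, L)  ⊢  [q1]00□ (head at position 0)
Step 5: δ(q1, 0) = (q1, 0, L)  ⊢  [q1]□00□ (head at position -1)
Step 6: δ(q1, □) = (qA, □, R)  ⊢  □[qA]00□ (head at position 0)
The machine is in qA, so it halts and accepts.
Tape content when halted (ignoring surrounding blanks): 00

Final answer: Output: 00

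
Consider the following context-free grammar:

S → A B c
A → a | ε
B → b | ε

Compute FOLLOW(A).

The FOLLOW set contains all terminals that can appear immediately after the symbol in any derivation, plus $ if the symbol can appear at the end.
A occurs in S → A B c followed by B c. Add FIRST(B) minus ε = {b}; B is nullable (B → ε), so what follows B can also follow A: the terminal c. FOLLOW(A) = {b, c}.

Final answer: {b, c}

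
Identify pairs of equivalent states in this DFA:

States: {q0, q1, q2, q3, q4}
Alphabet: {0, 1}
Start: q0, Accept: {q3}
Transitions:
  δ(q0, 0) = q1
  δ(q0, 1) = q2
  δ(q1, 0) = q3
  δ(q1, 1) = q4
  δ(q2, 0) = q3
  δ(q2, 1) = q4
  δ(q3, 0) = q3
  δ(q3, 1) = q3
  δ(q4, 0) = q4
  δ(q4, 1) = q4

Using the table-filling algorithm:
Round 0 – mark pairs where exactly one state is accepting: (q0,q3), (q1,q3), (q2,q3), (q3,q4)
Round 1 – newly marked: (q0,q1) [on 0: q1 vs q3, already marked]; (q0,q2) [on 0: q1 vs q3, already marked]; (q1,q4) [on 0: q3 vs q4, already marked]; (q2,q4) [on 0: q3 vs q4, already marked]
Round 2 – newly marked: (q0,q4) [on 0: q1 vs q4, already marked]
No further pairs can be marked.
(q1, q2) unmarked: δ(q1,0)=q3, δ(q2,0)=q3; δ(q1,1)=q4, δ(q2,1)=q4 → equivalent
Equivalent pairs: (q1, q2)

Final answer: Equivalent pairs: (q1, q2)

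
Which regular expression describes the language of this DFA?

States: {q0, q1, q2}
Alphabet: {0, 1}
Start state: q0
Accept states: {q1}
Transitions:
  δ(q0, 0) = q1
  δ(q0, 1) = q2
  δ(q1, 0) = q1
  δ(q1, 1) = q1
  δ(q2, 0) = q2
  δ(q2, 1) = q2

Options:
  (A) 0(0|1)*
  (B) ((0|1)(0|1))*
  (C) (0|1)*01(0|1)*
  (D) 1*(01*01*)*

Testing sample strings against the DFA:
  '0000' -> accepted
  '0000' -> accepted
  '011' -> accepted
  '01' -> accepted
Checking each option for a counterexample:
  (A) 0(0|1)*: agrees with the DFA on all strings of length ≤ 4
  (B) ((0|1)(0|1))*: ε is rejected by the DFA but matches the regex → eliminated
  (C) (0|1)*01(0|1)*: '0' is accepted by the DFA but does not match the regex → eliminated
  (D) 1*(01*01*)*: ε is rejected by the DFA but matches the regex → eliminated
Only (A) 0(0|1)* is consistent with the DFA.

Final answer: (A) 0(0|1)*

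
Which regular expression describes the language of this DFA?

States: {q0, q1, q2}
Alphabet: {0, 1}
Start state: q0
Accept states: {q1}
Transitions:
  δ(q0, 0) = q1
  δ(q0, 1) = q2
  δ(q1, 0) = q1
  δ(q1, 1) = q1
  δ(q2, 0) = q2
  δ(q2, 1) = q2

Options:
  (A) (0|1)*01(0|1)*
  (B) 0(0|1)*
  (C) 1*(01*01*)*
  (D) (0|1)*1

Testing sample strings against the DFA:
  '10111' -> rejected
  '1111' -> rejected
  '00000' -> accepted
  '010' -> accepted
Checking each option for a counterexample:
  (A) (0|1)*01(0|1)*: '0' is accepted by the DFA but does not match the regex → eliminated
  (B) 0(0|1)*: agrees with the DFA on all strings of length ≤ 4
  (C) 1*(01*01*)*: ε is rejected by the DFA but matches the regex → eliminated
  (D) (0|1)*1: '0' is accepted by the DFA but does not match the regex → eliminated
Only (B) 0(0|1)* is consistent with the DFA.

Final answer: (B) 0(0|1)*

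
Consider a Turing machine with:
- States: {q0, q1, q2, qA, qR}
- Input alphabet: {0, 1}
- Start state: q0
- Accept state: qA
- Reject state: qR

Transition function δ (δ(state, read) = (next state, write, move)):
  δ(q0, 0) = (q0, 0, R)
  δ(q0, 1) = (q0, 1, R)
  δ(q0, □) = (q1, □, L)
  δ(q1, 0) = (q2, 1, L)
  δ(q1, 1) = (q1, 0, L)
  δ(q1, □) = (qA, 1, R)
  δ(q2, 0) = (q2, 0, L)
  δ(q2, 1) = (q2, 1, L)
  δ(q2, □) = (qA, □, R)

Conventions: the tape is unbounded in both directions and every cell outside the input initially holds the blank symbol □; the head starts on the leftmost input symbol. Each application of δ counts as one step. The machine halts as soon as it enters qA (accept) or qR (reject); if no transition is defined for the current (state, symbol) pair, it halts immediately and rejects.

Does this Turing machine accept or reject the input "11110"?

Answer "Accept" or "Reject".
Step 0: [q0]11110 (head at position 0)
Step 1: δ(q0, 1) = (q0, 1, R)  ⊢  1[q0]1110 (head at position 1)
Step 2: δ(q0, 1) = (q0, 1, R)  ⊢  11[q0]110 (head at position 2)
Step 3: δ(q0, 1) = (q0, 1, R)  ⊢  111[q0]10 (head at position 3)
Step 4: δ(q0, 1) = (q0, 1, R)  ⊢  1111[q0]0 (head at position 4)
Step 5: δ(q0, 0) = (q0, 0, R)  ⊢  11110[q0]□ (head at position 5)
Step 6: δ(q0, □) = (q1, □, L)  ⊢  1111[q1]0□ (head at position 4)
Step 7: δ(q1, 0) = (q2, 1, L)  ⊢  111[q2]11□ (head at position 3)
Step 8: δ(q2, 1) = (q2, 1, L)  ⊢  11[q2]111□ (head at position 2)
Step 9: δ(q2, 1) = (q2, 1, L)  ⊢  1[q2]1111□ (head at position 1)
Step 10: δ(q2, 1) = (q2, 1, L)  ⊢  [q2]11111□ (head at position 0)
Step 11: δ(q2, 1) = (q2, 1, L)  ⊢  [q2]□11111□ (head at position -1)
Step 12: δ(q2, □) = (qA, □, R)  ⊢  □[qA]11111□ (head at position 0)
The machine is in qA, so it halts and accepts.

Final answer: Accept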